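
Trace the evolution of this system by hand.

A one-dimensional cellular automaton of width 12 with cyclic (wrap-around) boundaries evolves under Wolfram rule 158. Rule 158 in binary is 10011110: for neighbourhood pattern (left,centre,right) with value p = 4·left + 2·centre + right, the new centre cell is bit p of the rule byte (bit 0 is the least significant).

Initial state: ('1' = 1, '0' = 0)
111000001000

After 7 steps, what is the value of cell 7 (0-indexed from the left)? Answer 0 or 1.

gen 0: 111000001000
gen 1: 110100011101
gen 2: 100110111001
gen 3: 011100110111
gen 4: 011011100110
gen 5: 110011011101
gen 6: 101110011001
gen 7: 001101110111

1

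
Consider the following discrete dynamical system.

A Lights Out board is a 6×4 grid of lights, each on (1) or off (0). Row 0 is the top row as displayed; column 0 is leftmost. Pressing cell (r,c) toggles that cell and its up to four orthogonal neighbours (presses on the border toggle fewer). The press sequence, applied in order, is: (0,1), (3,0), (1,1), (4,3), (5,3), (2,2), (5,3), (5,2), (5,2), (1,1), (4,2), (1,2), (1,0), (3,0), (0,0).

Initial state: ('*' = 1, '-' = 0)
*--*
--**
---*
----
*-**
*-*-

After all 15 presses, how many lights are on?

12

step 0: *--*
--**
---*
----
*-**
*-*-
step 1: -***
-***
---*
----
*-**
*-*-
step 2: -***
-***
*--*
**--
--**
*-*-
step 3: --**
*--*
**-*
**--
--**
*-*-
step 4: --**
*--*
**-*
**-*
----
*-**
step 5: --**
*--*
**-*
**-*
---*
*---
step 6: --**
*-**
*-*-
****
---*
*---
step 7: --**
*-**
*-*-
****
----
*-**
step 8: --**
*-**
*-*-
****
--*-
**--
step 9: --**
*-**
*-*-
****
----
*-**
step 10: -***
-*-*
***-
****
----
*-**
step 11: -***
-*-*
***-
**-*
-***
*--*
step 12: -*-*
--*-
**--
**-*
-***
*--*
step 13: **-*
***-
-*--
**-*
-***
*--*
step 14: **-*
***-
**--
---*
****
*--*
step 15: ---*
-**-
**--
---*
****
*--*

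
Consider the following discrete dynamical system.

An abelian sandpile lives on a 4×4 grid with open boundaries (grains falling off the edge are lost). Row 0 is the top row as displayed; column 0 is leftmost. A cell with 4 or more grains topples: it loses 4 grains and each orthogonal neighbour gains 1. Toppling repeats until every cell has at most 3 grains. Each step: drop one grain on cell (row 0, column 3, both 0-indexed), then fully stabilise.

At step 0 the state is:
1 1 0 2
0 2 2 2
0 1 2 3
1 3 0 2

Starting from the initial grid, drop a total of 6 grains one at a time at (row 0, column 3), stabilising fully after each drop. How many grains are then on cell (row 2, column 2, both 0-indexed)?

[0] 1 1 0 2
0 2 2 2
0 1 2 3
1 3 0 2
[1] 1 1 0 3
0 2 2 2
0 1 2 3
1 3 0 2
[2] 1 1 1 0
0 2 2 3
0 1 2 3
1 3 0 2
[3] 1 1 1 1
0 2 2 3
0 1 2 3
1 3 0 2
[4] 1 1 1 2
0 2 2 3
0 1 2 3
1 3 0 2
[5] 1 1 1 3
0 2 2 3
0 1 2 3
1 3 0 2
[6] 1 1 2 1
0 2 3 1
0 1 3 0
1 3 0 3

3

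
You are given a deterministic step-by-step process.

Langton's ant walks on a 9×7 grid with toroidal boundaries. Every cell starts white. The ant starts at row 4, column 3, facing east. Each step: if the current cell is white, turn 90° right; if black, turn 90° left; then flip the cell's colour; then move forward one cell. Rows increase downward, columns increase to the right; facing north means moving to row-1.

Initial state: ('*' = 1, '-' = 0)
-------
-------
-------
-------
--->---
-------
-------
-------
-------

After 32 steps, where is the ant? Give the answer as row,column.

step 0: -------
-------
-------
-------
--->---
-------
-------
-------
-------
step 1: -------
-------
-------
-------
---*---
---v---
-------
-------
-------
step 2: -------
-------
-------
-------
---*---
--<*---
-------
-------
-------
step 3: -------
-------
-------
-------
--^*---
--**---
-------
-------
-------
step 4: -------
-------
-------
-------
--*>---
--**---
-------
-------
-------
step 5: -------
-------
-------
---^---
--*----
--**---
-------
-------
-------
step 6: -------
-------
-------
---*>--
--*----
--**---
-------
-------
-------
step 7: -------
-------
-------
---**--
--*-v--
--**---
-------
-------
-------
step 8: -------
-------
-------
---**--
--*<*--
--**---
-------
-------
-------
step 9: -------
-------
-------
---^*--
--***--
--**---
-------
-------
-------
step 10: -------
-------
-------
--<-*--
--***--
--**---
-------
-------
-------
step 11: -------
-------
--^----
--*-*--
--***--
--**---
-------
-------
-------
step 12: -------
-------
--*>---
--*-*--
--***--
--**---
-------
-------
-------
step 13: -------
-------
--**---
--*v*--
--***--
--**---
-------
-------
-------
step 14: -------
-------
--**---
--<**--
--***--
--**---
-------
-------
-------
step 15: -------
-------
--**---
---**--
--v**--
--**---
-------
-------
-------
step 16: -------
-------
--**---
---**--
--->*--
--**---
-------
-------
-------
step 17: -------
-------
--**---
---^*--
----*--
--**---
-------
-------
-------
step 18: -------
-------
--**---
--<-*--
----*--
--**---
-------
-------
-------
step 19: -------
-------
--^*---
--*-*--
----*--
--**---
-------
-------
-------
step 20: -------
-------
-<-*---
--*-*--
----*--
--**---
-------
-------
-------
step 21: -------
-^-----
-*-*---
--*-*--
----*--
--**---
-------
-------
-------
step 22: -------
-*>----
-*-*---
--*-*--
----*--
--**---
-------
-------
-------
step 23: -------
-**----
-*v*---
--*-*--
----*--
--**---
-------
-------
-------
step 24: -------
-**----
-<**---
--*-*--
----*--
--**---
-------
-------
-------
step 25: -------
-**----
--**---
-v*-*--
----*--
--**---
-------
-------
-------
step 26: -------
-**----
--**---
<**-*--
----*--
--**---
-------
-------
-------
step 27: -------
-**----
^-**---
***-*--
----*--
--**---
-------
-------
-------
step 28: -------
-**----
*>**---
***-*--
----*--
--**---
-------
-------
-------
step 29: -------
-**----
****---
*v*-*--
----*--
--**---
-------
-------
-------
step 30: -------
-**----
****---
*->-*--
----*--
--**---
-------
-------
-------
step 31: -------
-**----
**^*---
*---*--
----*--
--**---
-------
-------
-------
step 32: -------
-**----
*<-*---
*---*--
----*--
--**---
-------
-------
-------

2,1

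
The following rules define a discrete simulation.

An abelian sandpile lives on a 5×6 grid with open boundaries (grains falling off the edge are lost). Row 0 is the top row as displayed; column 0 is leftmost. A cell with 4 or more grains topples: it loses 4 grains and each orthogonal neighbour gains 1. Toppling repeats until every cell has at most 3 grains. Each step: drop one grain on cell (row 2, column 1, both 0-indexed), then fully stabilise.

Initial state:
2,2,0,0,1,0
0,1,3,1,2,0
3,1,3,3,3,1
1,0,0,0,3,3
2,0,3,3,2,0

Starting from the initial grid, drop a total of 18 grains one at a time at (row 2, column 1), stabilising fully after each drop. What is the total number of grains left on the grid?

0) 2,2,0,0,1,0
0,1,3,1,2,0
3,1,3,3,3,1
1,0,0,0,3,3
2,0,3,3,2,0
1) 2,2,0,0,1,0
0,1,3,1,2,0
3,2,3,3,3,1
1,0,0,0,3,3
2,0,3,3,2,0
2) 2,2,0,0,1,0
0,1,3,1,2,0
3,3,3,3,3,1
1,0,0,0,3,3
2,0,3,3,2,0
3) 2,2,1,0,1,0
1,3,0,3,3,0
0,2,2,1,1,3
2,1,1,2,1,0
2,0,3,3,3,1
4) 2,2,1,0,1,0
1,3,0,3,3,0
0,3,2,1,1,3
2,1,1,2,1,0
2,0,3,3,3,1
5) 2,3,1,0,1,0
2,0,1,3,3,0
1,1,3,1,1,3
2,2,1,2,1,0
2,0,3,3,3,1
6) 2,3,1,0,1,0
2,0,1,3,3,0
1,2,3,1,1,3
2,2,1,2,1,0
2,0,3,3,3,1
7) 2,3,1,0,1,0
2,0,1,3,3,0
1,3,3,1,1,3
2,2,1,2,1,0
2,0,3,3,3,1
8) 2,3,1,0,1,0
2,1,2,3,3,0
2,1,0,2,1,3
2,3,2,2,1,0
2,0,3,3,3,1
9) 2,3,1,0,1,0
2,1,2,3,3,0
2,2,0,2,1,3
2,3,2,2,1,0
2,0,3,3,3,1
10) 2,3,1,0,1,0
2,1,2,3,3,0
2,3,0,2,1,3
2,3,2,2,1,0
2,0,3,3,3,1
11) 2,3,1,0,1,0
2,2,2,3,3,0
3,1,1,2,1,3
3,0,3,2,1,0
2,1,3,3,3,1
12) 2,3,1,0,1,0
2,2,2,3,3,0
3,2,1,2,1,3
3,0,3,2,1,0
2,1,3,3,3,1
13) 2,3,1,0,1,0
2,2,2,3,3,0
3,3,1,2,1,3
3,0,3,2,1,0
2,1,3,3,3,1
14) 2,3,1,0,1,0
3,3,2,3,3,0
1,1,2,2,1,3
0,2,3,2,1,0
3,1,3,3,3,1
15) 2,3,1,0,1,0
3,3,2,3,3,0
1,2,2,2,1,3
0,2,3,2,1,0
3,1,3,3,3,1
16) 2,3,1,0,1,0
3,3,2,3,3,0
1,3,2,2,1,3
0,2,3,2,1,0
3,1,3,3,3,1
17) 0,1,2,0,1,0
1,2,3,3,3,0
3,1,3,2,1,3
0,3,3,2,1,0
3,1,3,3,3,1
18) 0,1,2,0,1,0
1,2,3,3,3,0
3,2,3,2,1,3
0,3,3,2,1,0
3,1,3,3,3,1

53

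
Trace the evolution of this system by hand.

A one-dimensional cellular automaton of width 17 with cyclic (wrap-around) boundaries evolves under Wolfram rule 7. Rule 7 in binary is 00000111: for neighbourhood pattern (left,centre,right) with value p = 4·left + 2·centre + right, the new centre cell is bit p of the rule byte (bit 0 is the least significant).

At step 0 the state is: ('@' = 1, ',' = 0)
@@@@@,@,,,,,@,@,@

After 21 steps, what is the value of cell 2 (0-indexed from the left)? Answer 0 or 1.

gen 0: @@@@@,@,,,,,@,@,@
gen 1: ,,,,,,@,@@@@@,@,,
gen 2: @@@@@@@,,,,,,,@,@
gen 3: ,,,,,,,,@@@@@@@,,
gen 4: @@@@@@@@,,,,,,,,@
gen 5: ,,,,,,,,,@@@@@@@,
gen 6: @@@@@@@@@,,,,,,,,
gen 7: ,,,,,,,,,,@@@@@@@
gen 8: ,@@@@@@@@@,,,,,,,
gen 9: @,,,,,,,,,,@@@@@@
gen 10: ,,@@@@@@@@@,,,,,,
gen 11: @@,,,,,,,,,,@@@@@
gen 12: ,,,@@@@@@@@@,,,,,
gen 13: @@@,,,,,,,,,,@@@@
gen 14: ,,,,@@@@@@@@@,,,,
gen 15: @@@@,,,,,,,,,,@@@
gen 16: ,,,,,@@@@@@@@@,,,
gen 17: @@@@@,,,,,,,,,,@@
gen 18: ,,,,,,@@@@@@@@@,,
gen 19: @@@@@@,,,,,,,,,,@
gen 20: ,,,,,,,@@@@@@@@@,
gen 21: @@@@@@@,,,,,,,,,,

1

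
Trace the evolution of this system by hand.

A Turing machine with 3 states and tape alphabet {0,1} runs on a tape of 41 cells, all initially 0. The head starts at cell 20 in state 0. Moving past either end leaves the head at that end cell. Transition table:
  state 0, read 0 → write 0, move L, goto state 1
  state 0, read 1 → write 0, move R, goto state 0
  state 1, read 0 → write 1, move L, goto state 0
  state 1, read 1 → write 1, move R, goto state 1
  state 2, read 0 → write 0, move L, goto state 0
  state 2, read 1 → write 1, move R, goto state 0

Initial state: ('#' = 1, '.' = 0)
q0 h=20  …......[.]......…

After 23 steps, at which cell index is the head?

1

0) q0 h=20  …......[.]......…
1) q1 h=19  …......[.]......…
2) q0 h=18  …......[.]#.....…
3) q1 h=17  …......[.].#....…
4) q0 h=16  …......[.]#.#...…
5) q1 h=15  …......[.].#.#..…
6) q0 h=14  …......[.]#.#.#.…
7) q1 h=13  …......[.].#.#.#…
8) q0 h=12  …......[.]#.#.#.…
9) q1 h=11  …......[.].#.#.#…
10) q0 h=10  …......[.]#.#.#.…
11) q1 h= 9  …......[.].#.#.#…
12) q0 h= 8  …......[.]#.#.#.…
13) q1 h= 7  …......[.].#.#.#…
14) q0 h= 6  |......[.]#.#.#.…
15) q1 h= 5  |.....[.].#.#.#…
16) q0 h= 4  |....[.]#.#.#.…
17) q1 h= 3  |...[.].#.#.#…
18) q0 h= 2  |..[.]#.#.#.…
19) q1 h= 1  |.[.].#.#.#…
20) q0 h= 0  |[.]#.#.#.…
21) q1 h= 0  |[.]#.#.#.…
22) q0 h= 0  |[#]#.#.#.…
23) q0 h= 1  |.[#].#.#.#…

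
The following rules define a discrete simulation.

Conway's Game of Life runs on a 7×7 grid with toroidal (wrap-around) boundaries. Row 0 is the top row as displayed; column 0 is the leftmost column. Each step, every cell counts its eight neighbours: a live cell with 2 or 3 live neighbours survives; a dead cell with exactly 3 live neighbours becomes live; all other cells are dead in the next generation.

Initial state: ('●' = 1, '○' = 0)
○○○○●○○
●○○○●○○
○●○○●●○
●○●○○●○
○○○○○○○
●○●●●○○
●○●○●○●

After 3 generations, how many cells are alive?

k=0  ○○○○●○○
●○○○●○○
○●○○●●○
●○●○○●○
○○○○○○○
●○●●●○○
●○●○●○●
k=1  ●●○○●○●
○○○●●○○
●●○●●●○
○●○○●●●
○○●○●○●
●○●○●●●
●○●○●○●
k=2  ○●●○●○●
○○○○○○○
●●○○○○○
○●○○○○○
○○●○○○○
○○●○●○○
○○●○●○○
k=3  ○●●○○●○
○○●○○○○
●●○○○○○
●●●○○○○
○●●●○○○
○●●○○○○
○○●○●○○

16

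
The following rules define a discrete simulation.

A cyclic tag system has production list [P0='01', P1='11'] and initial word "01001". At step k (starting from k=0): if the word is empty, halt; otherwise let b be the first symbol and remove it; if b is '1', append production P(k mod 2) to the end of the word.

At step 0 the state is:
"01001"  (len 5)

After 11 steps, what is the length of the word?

8

step 0: "01001"  (len 5)
step 1: "1001"  (len 4)
step 2: "00111"  (len 5)
step 3: "0111"  (len 4)
step 4: "111"  (len 3)
step 5: "1101"  (len 4)
step 6: "10111"  (len 5)
step 7: "011101"  (len 6)
step 8: "11101"  (len 5)
step 9: "110101"  (len 6)
step 10: "1010111"  (len 7)
step 11: "01011101"  (len 8)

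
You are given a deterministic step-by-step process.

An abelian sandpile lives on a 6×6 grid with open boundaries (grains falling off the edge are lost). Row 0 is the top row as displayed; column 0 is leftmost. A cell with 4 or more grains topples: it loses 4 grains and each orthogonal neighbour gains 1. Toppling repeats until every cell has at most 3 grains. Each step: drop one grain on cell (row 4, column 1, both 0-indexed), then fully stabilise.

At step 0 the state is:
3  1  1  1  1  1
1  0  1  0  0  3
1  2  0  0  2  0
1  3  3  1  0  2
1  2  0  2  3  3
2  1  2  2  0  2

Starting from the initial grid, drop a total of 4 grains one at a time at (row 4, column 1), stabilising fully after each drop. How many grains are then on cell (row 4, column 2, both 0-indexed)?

[0] 3  1  1  1  1  1
1  0  1  0  0  3
1  2  0  0  2  0
1  3  3  1  0  2
1  2  0  2  3  3
2  1  2  2  0  2
[1] 3  1  1  1  1  1
1  0  1  0  0  3
1  2  0  0  2  0
1  3  3  1  0  2
1  3  0  2  3  3
2  1  2  2  0  2
[2] 3  1  1  1  1  1
1  0  1  0  0  3
1  3  1  0  2  0
2  1  0  2  0  2
2  1  2  2  3  3
2  2  2  2  0  2
[3] 3  1  1  1  1  1
1  0  1  0  0  3
1  3  1  0  2  0
2  1  0  2  0  2
2  2  2  2  3  3
2  2  2  2  0  2
[4] 3  1  1  1  1  1
1  0  1  0  0  3
1  3  1  0  2  0
2  1  0  2  0  2
2  3  2  2  3  3
2  2  2  2  0  2

2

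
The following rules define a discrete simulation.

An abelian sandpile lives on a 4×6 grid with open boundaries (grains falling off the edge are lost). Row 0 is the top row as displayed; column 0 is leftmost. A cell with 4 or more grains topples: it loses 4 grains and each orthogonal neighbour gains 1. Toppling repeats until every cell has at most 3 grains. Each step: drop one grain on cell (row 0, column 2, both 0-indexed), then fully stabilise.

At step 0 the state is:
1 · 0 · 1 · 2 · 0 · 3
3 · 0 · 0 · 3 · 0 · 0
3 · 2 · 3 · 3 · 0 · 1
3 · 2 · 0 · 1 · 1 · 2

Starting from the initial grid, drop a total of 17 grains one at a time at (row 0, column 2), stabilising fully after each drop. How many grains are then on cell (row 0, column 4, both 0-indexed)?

2

[0] 1 · 0 · 1 · 2 · 0 · 3
3 · 0 · 0 · 3 · 0 · 0
3 · 2 · 3 · 3 · 0 · 1
3 · 2 · 0 · 1 · 1 · 2
[1] 1 · 0 · 2 · 2 · 0 · 3
3 · 0 · 0 · 3 · 0 · 0
3 · 2 · 3 · 3 · 0 · 1
3 · 2 · 0 · 1 · 1 · 2
[2] 1 · 0 · 3 · 2 · 0 · 3
3 · 0 · 0 · 3 · 0 · 0
3 · 2 · 3 · 3 · 0 · 1
3 · 2 · 0 · 1 · 1 · 2
[3] 1 · 1 · 0 · 3 · 0 · 3
3 · 0 · 1 · 3 · 0 · 0
3 · 2 · 3 · 3 · 0 · 1
3 · 2 · 0 · 1 · 1 · 2
[4] 1 · 1 · 1 · 3 · 0 · 3
3 · 0 · 1 · 3 · 0 · 0
3 · 2 · 3 · 3 · 0 · 1
3 · 2 · 0 · 1 · 1 · 2
[5] 1 · 1 · 2 · 3 · 0 · 3
3 · 0 · 1 · 3 · 0 · 0
3 · 2 · 3 · 3 · 0 · 1
3 · 2 · 0 · 1 · 1 · 2
[6] 1 · 1 · 3 · 3 · 0 · 3
3 · 0 · 1 · 3 · 0 · 0
3 · 2 · 3 · 3 · 0 · 1
3 · 2 · 0 · 1 · 1 · 2
[7] 1 · 2 · 2 · 1 · 1 · 3
3 · 1 · 0 · 2 · 1 · 0
3 · 3 · 1 · 1 · 1 · 1
3 · 2 · 1 · 2 · 1 · 2
[8] 1 · 2 · 3 · 1 · 1 · 3
3 · 1 · 0 · 2 · 1 · 0
3 · 3 · 1 · 1 · 1 · 1
3 · 2 · 1 · 2 · 1 · 2
[9] 1 · 3 · 0 · 2 · 1 · 3
3 · 1 · 1 · 2 · 1 · 0
3 · 3 · 1 · 1 · 1 · 1
3 · 2 · 1 · 2 · 1 · 2
[10] 1 · 3 · 1 · 2 · 1 · 3
3 · 1 · 1 · 2 · 1 · 0
3 · 3 · 1 · 1 · 1 · 1
3 · 2 · 1 · 2 · 1 · 2
[11] 1 · 3 · 2 · 2 · 1 · 3
3 · 1 · 1 · 2 · 1 · 0
3 · 3 · 1 · 1 · 1 · 1
3 · 2 · 1 · 2 · 1 · 2
[12] 1 · 3 · 3 · 2 · 1 · 3
3 · 1 · 1 · 2 · 1 · 0
3 · 3 · 1 · 1 · 1 · 1
3 · 2 · 1 · 2 · 1 · 2
[13] 2 · 0 · 1 · 3 · 1 · 3
3 · 2 · 2 · 2 · 1 · 0
3 · 3 · 1 · 1 · 1 · 1
3 · 2 · 1 · 2 · 1 · 2
[14] 2 · 0 · 2 · 3 · 1 · 3
3 · 2 · 2 · 2 · 1 · 0
3 · 3 · 1 · 1 · 1 · 1
3 · 2 · 1 · 2 · 1 · 2
[15] 2 · 0 · 3 · 3 · 1 · 3
3 · 2 · 2 · 2 · 1 · 0
3 · 3 · 1 · 1 · 1 · 1
3 · 2 · 1 · 2 · 1 · 2
[16] 2 · 1 · 1 · 0 · 2 · 3
3 · 2 · 3 · 3 · 1 · 0
3 · 3 · 1 · 1 · 1 · 1
3 · 2 · 1 · 2 · 1 · 2
[17] 2 · 1 · 2 · 0 · 2 · 3
3 · 2 · 3 · 3 · 1 · 0
3 · 3 · 1 · 1 · 1 · 1
3 · 2 · 1 · 2 · 1 · 2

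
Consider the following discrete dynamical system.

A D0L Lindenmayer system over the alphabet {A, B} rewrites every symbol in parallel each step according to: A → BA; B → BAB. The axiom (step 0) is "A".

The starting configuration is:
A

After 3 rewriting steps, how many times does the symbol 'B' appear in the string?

8

k=0  A
k=1  BA
k=2  BABBA
k=3  BABBABABBABBA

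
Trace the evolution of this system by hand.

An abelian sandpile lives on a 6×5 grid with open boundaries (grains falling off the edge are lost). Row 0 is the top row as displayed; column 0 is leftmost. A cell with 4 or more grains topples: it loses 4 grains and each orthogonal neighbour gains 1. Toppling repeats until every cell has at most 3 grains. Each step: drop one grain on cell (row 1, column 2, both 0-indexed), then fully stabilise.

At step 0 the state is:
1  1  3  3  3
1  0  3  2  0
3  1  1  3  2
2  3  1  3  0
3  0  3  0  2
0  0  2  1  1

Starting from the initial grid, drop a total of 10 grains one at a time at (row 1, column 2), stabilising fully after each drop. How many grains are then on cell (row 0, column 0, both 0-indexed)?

2

t=0: 1  1  3  3  3
1  0  3  2  0
3  1  1  3  2
2  3  1  3  0
3  0  3  0  2
0  0  2  1  1
t=1: 1  2  1  2  0
1  1  2  1  2
3  1  3  1  3
2  3  2  0  1
3  0  3  1  2
0  0  2  1  1
t=2: 1  2  1  2  0
1  1  3  1  2
3  1  3  1  3
2  3  2  0  1
3  0  3  1  2
0  0  2  1  1
t=3: 1  2  2  2  0
1  2  1  2  2
3  2  0  2  3
2  3  3  0  1
3  0  3  1  2
0  0  2  1  1
t=4: 1  2  2  2  0
1  2  2  2  2
3  2  0  2  3
2  3  3  0  1
3  0  3  1  2
0  0  2  1  1
t=5: 1  2  2  2  0
1  2  3  2  2
3  2  0  2  3
2  3  3  0  1
3  0  3  1  2
0  0  2  1  1
t=6: 1  2  3  2  0
1  3  0  3  2
3  2  1  2  3
2  3  3  0  1
3  0  3  1  2
0  0  2  1  1
t=7: 1  2  3  2  0
1  3  1  3  2
3  2  1  2  3
2  3  3  0  1
3  0  3  1  2
0  0  2  1  1
t=8: 1  2  3  2  0
1  3  2  3  2
3  2  1  2  3
2  3  3  0  1
3  0  3  1  2
0  0  2  1  1
t=9: 1  2  3  2  0
1  3  3  3  2
3  2  1  2  3
2  3  3  0  1
3  0  3  1  2
0  0  2  1  1
t=10: 2  0  2  0  1
2  1  3  1  3
3  3  2  3  3
2  3  3  0  1
3  0  3  1  2
0  0  2  1  1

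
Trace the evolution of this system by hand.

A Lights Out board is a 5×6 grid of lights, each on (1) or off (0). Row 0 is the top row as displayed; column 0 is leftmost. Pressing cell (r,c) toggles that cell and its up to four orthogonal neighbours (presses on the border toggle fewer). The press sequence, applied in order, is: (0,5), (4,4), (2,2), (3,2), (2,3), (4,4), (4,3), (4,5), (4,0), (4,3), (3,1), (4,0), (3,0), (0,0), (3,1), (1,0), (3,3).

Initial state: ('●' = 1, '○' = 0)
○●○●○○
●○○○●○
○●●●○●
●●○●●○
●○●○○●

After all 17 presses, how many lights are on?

16

gen 0: ○●○●○○
●○○○●○
○●●●○●
●●○●●○
●○●○○●
gen 1: ○●○●●●
●○○○●●
○●●●○●
●●○●●○
●○●○○●
gen 2: ○●○●●●
●○○○●●
○●●●○●
●●○●○○
●○●●●○
gen 3: ○●○●●●
●○●○●●
○○○○○●
●●●●○○
●○●●●○
gen 4: ○●○●●●
●○●○●●
○○●○○●
●○○○○○
●○○●●○
gen 5: ○●○●●●
●○●●●●
○○○●●●
●○○●○○
●○○●●○
gen 6: ○●○●●●
●○●●●●
○○○●●●
●○○●●○
●○○○○●
gen 7: ○●○●●●
●○●●●●
○○○●●●
●○○○●○
●○●●●●
gen 8: ○●○●●●
●○●●●●
○○○●●●
●○○○●●
●○●●○○
gen 9: ○●○●●●
●○●●●●
○○○●●●
○○○○●●
○●●●○○
gen 10: ○●○●●●
●○●●●●
○○○●●●
○○○●●●
○●○○●○
gen 11: ○●○●●●
●○●●●●
○●○●●●
●●●●●●
○○○○●○
gen 12: ○●○●●●
●○●●●●
○●○●●●
○●●●●●
●●○○●○
gen 13: ○●○●●●
●○●●●●
●●○●●●
●○●●●●
○●○○●○
gen 14: ●○○●●●
○○●●●●
●●○●●●
●○●●●●
○●○○●○
gen 15: ●○○●●●
○○●●●●
●○○●●●
○●○●●●
○○○○●○
gen 16: ○○○●●●
●●●●●●
○○○●●●
○●○●●●
○○○○●○
gen 17: ○○○●●●
●●●●●●
○○○○●●
○●●○○●
○○○●●○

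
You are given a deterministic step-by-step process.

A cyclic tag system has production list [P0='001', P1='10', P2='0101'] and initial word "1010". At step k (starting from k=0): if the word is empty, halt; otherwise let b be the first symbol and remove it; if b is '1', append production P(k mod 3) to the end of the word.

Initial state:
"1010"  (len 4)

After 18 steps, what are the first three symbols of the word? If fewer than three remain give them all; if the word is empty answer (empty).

101

k=0  "1010"  (len 4)
k=1  "010001"  (len 6)
k=2  "10001"  (len 5)
k=3  "00010101"  (len 8)
k=4  "0010101"  (len 7)
k=5  "010101"  (len 6)
k=6  "10101"  (len 5)
k=7  "0101001"  (len 7)
k=8  "101001"  (len 6)
k=9  "010010101"  (len 9)
k=10  "10010101"  (len 8)
k=11  "001010110"  (len 9)
k=12  "01010110"  (len 8)
k=13  "1010110"  (len 7)
k=14  "01011010"  (len 8)
k=15  "1011010"  (len 7)
k=16  "011010001"  (len 9)
k=17  "11010001"  (len 8)
k=18  "10100010101"  (len 11)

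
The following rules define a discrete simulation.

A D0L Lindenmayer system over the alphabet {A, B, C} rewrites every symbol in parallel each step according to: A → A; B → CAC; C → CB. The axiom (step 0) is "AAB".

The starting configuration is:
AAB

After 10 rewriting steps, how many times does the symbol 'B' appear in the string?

342

step 0: AAB
step 1: AACAC
step 2: AACBACB
step 3: AACBCACACBCAC
step 4: AACBCACCBACBACBCACCBACB
step 5: AACBCACCBACBCBCACACBCACACBCACCBACBCBCACACBCAC
step 6: AACBCACCBACBCBCACACBCACCBCACCBACBACBCACCBACBACBCACCBACBCBCACACBCACCBCACCBACBACBCACCBACB
step 7: AACBCACCBACBCBCACACBCACCBCACCBACBACBCACCBACBCBCACCBACBCBCA…BACBACBCACCBACBCBCACCBACBCBCACACBCACACBCACCBACBCBCACACBCAC  (len 173)
step 8: AACBCACCBACBCBCACACBCACCBCACCBACBACBCACCBACBCBCACCBACBCBCA…BACBACBCACCBACBACBCACCBACBCBCACACBCACCBCACCBACBACBCACCBACB  (len 343)
step 9: AACBCACCBACBCBCACACBCACCBCACCBACBACBCACCBACBCBCACCBACBCBCA…BACBACBCACCBACBCBCACCBACBCBCACACBCACACBCACCBACBCBCACACBCAC  (len 685)
step 10: AACBCACCBACBCBCACACBCACCBCACCBACBACBCACCBACBCBCACCBACBCBCA…BACBACBCACCBACBACBCACCBACBCBCACACBCACCBCACCBACBACBCACCBACB  (len 1367)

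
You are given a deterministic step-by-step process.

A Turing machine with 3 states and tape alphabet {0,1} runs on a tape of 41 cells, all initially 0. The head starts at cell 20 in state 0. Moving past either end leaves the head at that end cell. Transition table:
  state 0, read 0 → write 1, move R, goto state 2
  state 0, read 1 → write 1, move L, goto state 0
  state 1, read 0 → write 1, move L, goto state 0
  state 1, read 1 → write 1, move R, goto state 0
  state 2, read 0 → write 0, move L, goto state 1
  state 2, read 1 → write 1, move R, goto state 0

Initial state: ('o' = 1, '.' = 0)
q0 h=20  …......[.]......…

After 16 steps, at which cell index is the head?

step 0: q0 h=20  …......[.]......…
step 1: q2 h=21  ….....o[.]......…
step 2: q1 h=20  …......[o]......…
step 3: q0 h=21  ….....o[.]......…
step 4: q2 h=22  …....oo[.]......…
step 5: q1 h=21  ….....o[o]......…
step 6: q0 h=22  …....oo[.]......…
step 7: q2 h=23  …...ooo[.]......…
step 8: q1 h=22  …....oo[o]......…
step 9: q0 h=23  …...ooo[.]......…
step 10: q2 h=24  …..oooo[.]......…
step 11: q1 h=23  …...ooo[o]......…
step 12: q0 h=24  …..oooo[.]......…
step 13: q2 h=25  ….ooooo[.]......…
step 14: q1 h=24  …..oooo[o]......…
step 15: q0 h=25  ….ooooo[.]......…
step 16: q2 h=26  …oooooo[.]......…

26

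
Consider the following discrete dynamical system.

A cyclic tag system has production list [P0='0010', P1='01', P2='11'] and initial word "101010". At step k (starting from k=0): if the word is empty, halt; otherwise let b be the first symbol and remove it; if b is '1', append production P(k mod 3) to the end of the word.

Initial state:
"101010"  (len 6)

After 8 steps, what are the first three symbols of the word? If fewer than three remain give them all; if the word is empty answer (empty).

101

step 0: "101010"  (len 6)
step 1: "010100010"  (len 9)
step 2: "10100010"  (len 8)
step 3: "010001011"  (len 9)
step 4: "10001011"  (len 8)
step 5: "000101101"  (len 9)
step 6: "00101101"  (len 8)
step 7: "0101101"  (len 7)
step 8: "101101"  (len 6)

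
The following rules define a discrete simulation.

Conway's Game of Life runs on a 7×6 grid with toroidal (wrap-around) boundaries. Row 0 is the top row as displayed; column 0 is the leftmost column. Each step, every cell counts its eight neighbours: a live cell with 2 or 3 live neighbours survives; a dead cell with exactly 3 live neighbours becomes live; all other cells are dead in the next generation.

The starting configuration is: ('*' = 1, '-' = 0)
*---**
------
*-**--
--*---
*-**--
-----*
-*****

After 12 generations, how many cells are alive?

k=0  *---**
------
*-**--
--*---
*-**--
-----*
-*****
k=1  ***---
**-**-
-***--
------
-***--
-----*
-***--
k=2  ----**
----**
**-**-
------
--*---
*---*-
---*--
k=3  ---*-*
------
*--**-
-***--
------
---*--
---*--
k=4  ----*-
---*-*
-*-**-
-****-
---*--
------
--**--
k=5  --*-*-
--**-*
**---*
-*----
---**-
--**--
---*--
k=6  --*-*-
--**-*
-*--**
-**-**
---**-
--*---
----*-
k=7  --*-**
***--*
-*----
-**---
-*--**
----*-
------
k=8  --****
--****
------
-**---
******
----**
---***
k=9  *-----
--*--*
-*--*-
----**
------
-*----
*-*---
k=10  *----*
**---*
*--**-
----**
------
-*----
*-----
k=11  ------
-*----
-*-*--
---***
------
------
**---*
k=12  -*----
--*---
*--*--
--***-
----*-
*-----
*-----

10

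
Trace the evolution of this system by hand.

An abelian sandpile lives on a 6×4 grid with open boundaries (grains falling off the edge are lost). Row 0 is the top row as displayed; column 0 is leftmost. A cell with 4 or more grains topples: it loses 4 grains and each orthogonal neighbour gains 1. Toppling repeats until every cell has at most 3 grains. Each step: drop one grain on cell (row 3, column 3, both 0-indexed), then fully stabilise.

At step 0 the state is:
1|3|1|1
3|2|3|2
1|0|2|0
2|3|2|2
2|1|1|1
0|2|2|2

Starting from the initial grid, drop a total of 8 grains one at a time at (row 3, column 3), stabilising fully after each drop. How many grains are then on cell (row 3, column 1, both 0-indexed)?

gen 0: 1|3|1|1
3|2|3|2
1|0|2|0
2|3|2|2
2|1|1|1
0|2|2|2
gen 1: 1|3|1|1
3|2|3|2
1|0|2|0
2|3|2|3
2|1|1|1
0|2|2|2
gen 2: 1|3|1|1
3|2|3|2
1|0|2|1
2|3|3|0
2|1|1|2
0|2|2|2
gen 3: 1|3|1|1
3|2|3|2
1|0|2|1
2|3|3|1
2|1|1|2
0|2|2|2
gen 4: 1|3|1|1
3|2|3|2
1|0|2|1
2|3|3|2
2|1|1|2
0|2|2|2
gen 5: 1|3|1|1
3|2|3|2
1|0|2|1
2|3|3|3
2|1|1|2
0|2|2|2
gen 6: 1|3|1|1
3|2|3|2
1|1|3|2
3|0|1|1
2|2|2|3
0|2|2|2
gen 7: 1|3|1|1
3|2|3|2
1|1|3|2
3|0|1|2
2|2|2|3
0|2|2|2
gen 8: 1|3|1|1
3|2|3|2
1|1|3|2
3|0|1|3
2|2|2|3
0|2|2|2

0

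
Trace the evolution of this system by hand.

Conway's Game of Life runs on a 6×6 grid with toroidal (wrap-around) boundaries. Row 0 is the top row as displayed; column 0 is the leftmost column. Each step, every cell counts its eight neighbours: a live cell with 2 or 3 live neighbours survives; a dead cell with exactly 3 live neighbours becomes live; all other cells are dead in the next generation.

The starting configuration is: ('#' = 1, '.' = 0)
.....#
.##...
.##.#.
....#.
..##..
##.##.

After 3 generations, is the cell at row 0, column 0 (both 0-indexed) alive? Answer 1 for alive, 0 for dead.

[0] .....#
.##...
.##.#.
....#.
..##..
##.##.
[1] ...###
####..
.##...
.#..#.
.##..#
##.###
[2] ......
#....#
......
...#..
......
.#....
[3] #.....
......
......
......
......
......

1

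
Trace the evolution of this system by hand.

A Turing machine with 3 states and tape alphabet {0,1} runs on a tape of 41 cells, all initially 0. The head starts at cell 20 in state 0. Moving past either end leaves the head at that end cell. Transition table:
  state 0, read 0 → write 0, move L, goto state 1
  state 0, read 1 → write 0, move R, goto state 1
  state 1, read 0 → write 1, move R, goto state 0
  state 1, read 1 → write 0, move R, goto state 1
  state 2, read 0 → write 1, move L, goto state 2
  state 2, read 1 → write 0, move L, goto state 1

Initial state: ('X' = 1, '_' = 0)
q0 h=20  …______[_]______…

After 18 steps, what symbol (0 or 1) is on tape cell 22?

[0] q0 h=20  …______[_]______…
[1] q1 h=19  …______[_]______…
[2] q0 h=20  …_____X[_]______…
[3] q1 h=19  …______[X]______…
[4] q1 h=20  …______[_]______…
[5] q0 h=21  …_____X[_]______…
[6] q1 h=20  …______[X]______…
[7] q1 h=21  …______[_]______…
[8] q0 h=22  …_____X[_]______…
[9] q1 h=21  …______[X]______…
[10] q1 h=22  …______[_]______…
[11] q0 h=23  …_____X[_]______…
[12] q1 h=22  …______[X]______…
[13] q1 h=23  …______[_]______…
[14] q0 h=24  …_____X[_]______…
[15] q1 h=23  …______[X]______…
[16] q1 h=24  …______[_]______…
[17] q0 h=25  …_____X[_]______…
[18] q1 h=24  …______[X]______…

0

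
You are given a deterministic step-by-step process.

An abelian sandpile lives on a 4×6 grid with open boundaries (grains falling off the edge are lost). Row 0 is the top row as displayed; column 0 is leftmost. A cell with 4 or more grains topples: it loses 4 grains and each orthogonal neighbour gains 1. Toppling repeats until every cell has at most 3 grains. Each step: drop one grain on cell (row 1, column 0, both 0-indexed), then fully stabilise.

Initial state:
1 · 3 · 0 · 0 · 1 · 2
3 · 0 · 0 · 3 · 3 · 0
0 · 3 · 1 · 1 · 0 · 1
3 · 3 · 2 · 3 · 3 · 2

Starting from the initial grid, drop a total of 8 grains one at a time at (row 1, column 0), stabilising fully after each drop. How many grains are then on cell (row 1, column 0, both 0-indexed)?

k=0  1 · 3 · 0 · 0 · 1 · 2
3 · 0 · 0 · 3 · 3 · 0
0 · 3 · 1 · 1 · 0 · 1
3 · 3 · 2 · 3 · 3 · 2
k=1  2 · 3 · 0 · 0 · 1 · 2
0 · 1 · 0 · 3 · 3 · 0
1 · 3 · 1 · 1 · 0 · 1
3 · 3 · 2 · 3 · 3 · 2
k=2  2 · 3 · 0 · 0 · 1 · 2
1 · 1 · 0 · 3 · 3 · 0
1 · 3 · 1 · 1 · 0 · 1
3 · 3 · 2 · 3 · 3 · 2
k=3  2 · 3 · 0 · 0 · 1 · 2
2 · 1 · 0 · 3 · 3 · 0
1 · 3 · 1 · 1 · 0 · 1
3 · 3 · 2 · 3 · 3 · 2
k=4  2 · 3 · 0 · 0 · 1 · 2
3 · 1 · 0 · 3 · 3 · 0
1 · 3 · 1 · 1 · 0 · 1
3 · 3 · 2 · 3 · 3 · 2
k=5  3 · 3 · 0 · 0 · 1 · 2
0 · 2 · 0 · 3 · 3 · 0
2 · 3 · 1 · 1 · 0 · 1
3 · 3 · 2 · 3 · 3 · 2
k=6  3 · 3 · 0 · 0 · 1 · 2
1 · 2 · 0 · 3 · 3 · 0
2 · 3 · 1 · 1 · 0 · 1
3 · 3 · 2 · 3 · 3 · 2
k=7  3 · 3 · 0 · 0 · 1 · 2
2 · 2 · 0 · 3 · 3 · 0
2 · 3 · 1 · 1 · 0 · 1
3 · 3 · 2 · 3 · 3 · 2
k=8  3 · 3 · 0 · 0 · 1 · 2
3 · 2 · 0 · 3 · 3 · 0
2 · 3 · 1 · 1 · 0 · 1
3 · 3 · 2 · 3 · 3 · 2

3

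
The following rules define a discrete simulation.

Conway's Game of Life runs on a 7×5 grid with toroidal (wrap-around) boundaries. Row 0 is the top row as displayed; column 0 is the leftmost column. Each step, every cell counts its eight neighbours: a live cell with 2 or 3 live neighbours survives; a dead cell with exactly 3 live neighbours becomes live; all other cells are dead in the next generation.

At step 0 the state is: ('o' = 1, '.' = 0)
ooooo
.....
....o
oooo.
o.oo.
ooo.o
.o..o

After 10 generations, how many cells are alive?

[0] ooooo
.....
....o
oooo.
o.oo.
ooo.o
.o..o
[1] .oooo
.oo..
ooooo
o....
.....
.....
.....
[2] oo.o.
.....
...oo
o.oo.
.....
.....
..oo.
[3] .o.oo
o.oo.
..ooo
..oo.
.....
.....
.oooo
[4] .....
o....
.....
..o.o
.....
..oo.
.o..o
[5] o....
.....
.....
.....
..o..
..oo.
..oo.
[6] .....
.....
.....
.....
..oo.
.o...
.oooo
[7] ..oo.
.....
.....
.....
..o..
oo..o
oooo.
[8] ...oo
.....
.....
.....
oo...
....o
.....
[9] .....
.....
.....
.....
o....
o....
...oo
[10] .....
.....
.....
.....
.....
o....
....o

2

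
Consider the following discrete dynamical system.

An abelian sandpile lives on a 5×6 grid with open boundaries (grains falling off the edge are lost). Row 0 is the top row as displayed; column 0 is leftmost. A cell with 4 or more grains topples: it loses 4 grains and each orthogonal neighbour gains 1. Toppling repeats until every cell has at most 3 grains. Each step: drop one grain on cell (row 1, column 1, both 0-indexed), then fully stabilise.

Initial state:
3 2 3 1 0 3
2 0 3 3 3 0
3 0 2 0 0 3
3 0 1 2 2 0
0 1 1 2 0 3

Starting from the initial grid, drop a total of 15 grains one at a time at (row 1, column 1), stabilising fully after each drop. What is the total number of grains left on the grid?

52

t=0: 3 2 3 1 0 3
2 0 3 3 3 0
3 0 2 0 0 3
3 0 1 2 2 0
0 1 1 2 0 3
t=1: 3 2 3 1 0 3
2 1 3 3 3 0
3 0 2 0 0 3
3 0 1 2 2 0
0 1 1 2 0 3
t=2: 3 2 3 1 0 3
2 2 3 3 3 0
3 0 2 0 0 3
3 0 1 2 2 0
0 1 1 2 0 3
t=3: 3 2 3 1 0 3
2 3 3 3 3 0
3 0 2 0 0 3
3 0 1 2 2 0
0 1 1 2 0 3
t=4: 1 1 1 3 1 3
1 3 2 1 0 1
1 2 3 1 1 3
0 1 1 2 2 0
1 1 1 2 0 3
t=5: 1 2 1 3 1 3
2 0 3 1 0 1
1 3 3 1 1 3
0 1 1 2 2 0
1 1 1 2 0 3
t=6: 1 2 1 3 1 3
2 1 3 1 0 1
1 3 3 1 1 3
0 1 1 2 2 0
1 1 1 2 0 3
t=7: 1 2 1 3 1 3
2 2 3 1 0 1
1 3 3 1 1 3
0 1 1 2 2 0
1 1 1 2 0 3
t=8: 1 2 1 3 1 3
2 3 3 1 0 1
1 3 3 1 1 3
0 1 1 2 2 0
1 1 1 2 0 3
t=9: 1 3 2 3 1 3
3 2 1 2 0 1
2 1 1 2 1 3
0 2 2 2 2 0
1 1 1 2 0 3
t=10: 1 3 2 3 1 3
3 3 1 2 0 1
2 1 1 2 1 3
0 2 2 2 2 0
1 1 1 2 0 3
t=11: 3 0 3 3 1 3
0 2 2 2 0 1
3 2 1 2 1 3
0 2 2 2 2 0
1 1 1 2 0 3
t=12: 3 0 3 3 1 3
0 3 2 2 0 1
3 2 1 2 1 3
0 2 2 2 2 0
1 1 1 2 0 3
t=13: 3 1 3 3 1 3
1 0 3 2 0 1
3 3 1 2 1 3
0 2 2 2 2 0
1 1 1 2 0 3
t=14: 3 1 3 3 1 3
1 1 3 2 0 1
3 3 1 2 1 3
0 2 2 2 2 0
1 1 1 2 0 3
t=15: 3 1 3 3 1 3
1 2 3 2 0 1
3 3 1 2 1 3
0 2 2 2 2 0
1 1 1 2 0 3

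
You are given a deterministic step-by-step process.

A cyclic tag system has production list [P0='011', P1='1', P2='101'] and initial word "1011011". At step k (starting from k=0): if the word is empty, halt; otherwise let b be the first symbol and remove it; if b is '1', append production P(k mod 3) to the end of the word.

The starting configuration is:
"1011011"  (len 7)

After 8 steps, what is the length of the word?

0) "1011011"  (len 7)
1) "011011011"  (len 9)
2) "11011011"  (len 8)
3) "1011011101"  (len 10)
4) "011011101011"  (len 12)
5) "11011101011"  (len 11)
6) "1011101011101"  (len 13)
7) "011101011101011"  (len 15)
8) "11101011101011"  (len 14)

14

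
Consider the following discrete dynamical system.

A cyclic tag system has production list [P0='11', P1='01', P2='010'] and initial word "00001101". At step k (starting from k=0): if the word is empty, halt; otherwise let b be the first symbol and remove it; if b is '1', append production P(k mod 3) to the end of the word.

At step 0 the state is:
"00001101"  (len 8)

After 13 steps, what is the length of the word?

gen 0: "00001101"  (len 8)
gen 1: "0001101"  (len 7)
gen 2: "001101"  (len 6)
gen 3: "01101"  (len 5)
gen 4: "1101"  (len 4)
gen 5: "10101"  (len 5)
gen 6: "0101010"  (len 7)
gen 7: "101010"  (len 6)
gen 8: "0101001"  (len 7)
gen 9: "101001"  (len 6)
gen 10: "0100111"  (len 7)
gen 11: "100111"  (len 6)
gen 12: "00111010"  (len 8)
gen 13: "0111010"  (len 7)

7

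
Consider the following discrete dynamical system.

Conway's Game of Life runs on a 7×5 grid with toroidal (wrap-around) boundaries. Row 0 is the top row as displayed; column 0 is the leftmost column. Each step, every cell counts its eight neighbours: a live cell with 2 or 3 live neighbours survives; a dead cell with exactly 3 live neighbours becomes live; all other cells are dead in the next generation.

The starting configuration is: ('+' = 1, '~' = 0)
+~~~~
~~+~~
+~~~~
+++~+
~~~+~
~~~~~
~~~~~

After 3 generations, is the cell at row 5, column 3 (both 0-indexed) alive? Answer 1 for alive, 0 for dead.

1

[0] +~~~~
~~+~~
+~~~~
+++~+
~~~+~
~~~~~
~~~~~
[1] ~~~~~
~+~~~
+~+++
+++++
+++++
~~~~~
~~~~~
[2] ~~~~~
+++++
~~~~~
~~~~~
~~~~~
+++++
~~~~~
[3] +++++
+++++
+++++
~~~~~
+++++
+++++
+++++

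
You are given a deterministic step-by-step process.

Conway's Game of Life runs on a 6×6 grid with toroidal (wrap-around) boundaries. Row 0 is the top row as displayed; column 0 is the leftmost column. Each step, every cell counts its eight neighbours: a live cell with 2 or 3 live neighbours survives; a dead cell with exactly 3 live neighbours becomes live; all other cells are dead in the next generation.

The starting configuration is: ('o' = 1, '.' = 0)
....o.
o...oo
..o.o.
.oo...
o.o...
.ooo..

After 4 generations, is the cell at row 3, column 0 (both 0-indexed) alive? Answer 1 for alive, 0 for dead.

0) ....o.
o...oo
..o.o.
.oo...
o.o...
.ooo..
1) ooo.o.
....o.
o.o.o.
..o...
o.....
.ooo..
2) o...oo
o.o.o.
.o...o
...o.o
...o..
...o.o
3) oo....
...oo.
.ooo.o
o.o...
..oo..
o..o.o
4) oooo..
...ooo
oo...o
o...o.
o.oooo
o..ooo

1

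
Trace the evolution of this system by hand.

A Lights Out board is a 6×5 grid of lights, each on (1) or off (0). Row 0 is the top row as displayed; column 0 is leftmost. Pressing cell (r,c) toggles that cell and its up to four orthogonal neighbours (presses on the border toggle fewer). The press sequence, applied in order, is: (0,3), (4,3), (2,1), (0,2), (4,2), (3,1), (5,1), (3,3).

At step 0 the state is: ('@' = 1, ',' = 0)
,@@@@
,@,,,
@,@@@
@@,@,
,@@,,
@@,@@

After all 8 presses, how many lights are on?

13

k=0  ,@@@@
,@,,,
@,@@@
@@,@,
,@@,,
@@,@@
k=1  ,@,,,
,@,@,
@,@@@
@@,@,
,@@,,
@@,@@
k=2  ,@,,,
,@,@,
@,@@@
@@,,,
,@,@@
@@,,@
k=3  ,@,,,
,,,@,
,@,@@
@,,,,
,@,@@
@@,,@
k=4  ,,@@,
,,@@,
,@,@@
@,,,,
,@,@@
@@,,@
k=5  ,,@@,
,,@@,
,@,@@
@,@,,
,,@,@
@@@,@
k=6  ,,@@,
,,@@,
,,,@@
,@,,,
,@@,@
@@@,@
k=7  ,,@@,
,,@@,
,,,@@
,@,,,
,,@,@
,,,,@
k=8  ,,@@,
,,@@,
,,,,@
,@@@@
,,@@@
,,,,@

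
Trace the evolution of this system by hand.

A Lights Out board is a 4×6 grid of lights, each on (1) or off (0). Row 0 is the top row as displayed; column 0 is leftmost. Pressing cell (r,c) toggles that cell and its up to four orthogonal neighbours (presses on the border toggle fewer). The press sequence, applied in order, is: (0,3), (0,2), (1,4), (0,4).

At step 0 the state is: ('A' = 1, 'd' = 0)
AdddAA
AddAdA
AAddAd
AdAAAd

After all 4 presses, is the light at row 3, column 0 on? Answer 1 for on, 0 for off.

1

[0] AdddAA
AddAdA
AAddAd
AdAAAd
[1] AdAAdA
AddddA
AAddAd
AdAAAd
[2] AAdddA
AdAddA
AAddAd
AdAAAd
[3] AAddAA
AdAAAd
AAdddd
AdAAAd
[4] AAdAdd
AdAAdd
AAdddd
AdAAAd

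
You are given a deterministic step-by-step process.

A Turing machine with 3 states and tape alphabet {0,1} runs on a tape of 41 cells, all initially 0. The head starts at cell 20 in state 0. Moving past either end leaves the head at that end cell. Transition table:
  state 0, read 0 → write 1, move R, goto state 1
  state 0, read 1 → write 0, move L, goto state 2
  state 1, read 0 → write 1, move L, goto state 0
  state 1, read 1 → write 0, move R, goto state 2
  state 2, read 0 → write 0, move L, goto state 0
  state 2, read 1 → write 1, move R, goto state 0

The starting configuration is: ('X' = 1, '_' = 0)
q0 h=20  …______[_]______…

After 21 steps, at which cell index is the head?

11

step 0: q0 h=20  …______[_]______…
step 1: q1 h=21  …_____X[_]______…
step 2: q0 h=20  …______[X]X_____…
step 3: q2 h=19  …______[_]_X____…
step 4: q0 h=18  …______[_]__X___…
step 5: q1 h=19  …_____X[_]_X____…
step 6: q0 h=18  …______[X]X_X___…
step 7: q2 h=17  …______[_]_X_X__…
step 8: q0 h=16  …______[_]__X_X_…
step 9: q1 h=17  …_____X[_]_X_X__…
step 10: q0 h=16  …______[X]X_X_X_…
step 11: q2 h=15  …______[_]_X_X_X…
step 12: q0 h=14  …______[_]__X_X_…
step 13: q1 h=15  …_____X[_]_X_X_X…
step 14: q0 h=14  …______[X]X_X_X_…
step 15: q2 h=13  …______[_]_X_X_X…
step 16: q0 h=12  …______[_]__X_X_…
step 17: q1 h=13  …_____X[_]_X_X_X…
step 18: q0 h=12  …______[X]X_X_X_…
step 19: q2 h=11  …______[_]_X_X_X…
step 20: q0 h=10  …______[_]__X_X_…
step 21: q1 h=11  …_____X[_]_X_X_X…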